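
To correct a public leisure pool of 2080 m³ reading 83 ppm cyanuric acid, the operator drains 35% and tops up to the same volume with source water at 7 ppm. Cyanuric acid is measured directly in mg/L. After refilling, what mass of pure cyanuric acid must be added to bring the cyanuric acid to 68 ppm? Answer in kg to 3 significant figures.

24.1 kg

Volume: 2080 m³ = 2,080,000 L.
After draining 35% and refilling: 83 × 0.65 + 7 × 0.35 = 56.4 ppm.
Deficit to target: 68 − 56.4 = 11.6 mg/L.
Mass: 11.6 mg/L × 2,080,000 L = 24,130 g cyanuric acid.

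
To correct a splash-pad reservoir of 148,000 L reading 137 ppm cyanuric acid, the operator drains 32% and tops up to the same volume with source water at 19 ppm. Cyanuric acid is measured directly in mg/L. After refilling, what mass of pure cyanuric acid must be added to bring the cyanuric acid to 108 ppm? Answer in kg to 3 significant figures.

After draining 32% and refilling: 137 × 0.68 + 19 × 0.32 = 99.24 ppm.
Deficit to target: 108 − 99.24 = 8.76 mg/L.
Mass: 8.76 mg/L × 148,000 L = 1296 g cyanuric acid.

1.30 kg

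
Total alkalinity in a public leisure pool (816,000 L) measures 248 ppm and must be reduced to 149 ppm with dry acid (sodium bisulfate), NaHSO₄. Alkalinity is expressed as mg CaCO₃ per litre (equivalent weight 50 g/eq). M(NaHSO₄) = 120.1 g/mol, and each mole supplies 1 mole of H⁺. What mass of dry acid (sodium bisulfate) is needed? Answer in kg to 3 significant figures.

194 kg

Alkalinity to neutralize: (248 − 149) = 99 mg/L as CaCO₃ × 816,000 L = 80,780 g as CaCO₃.
Equivalents of H⁺ required: 80,780 ÷ 50 g/eq = 1616 eq = 1616 mol NaHSO₄.
Mass of NaHSO₄: 1616 × 120.1 = 194,000 g.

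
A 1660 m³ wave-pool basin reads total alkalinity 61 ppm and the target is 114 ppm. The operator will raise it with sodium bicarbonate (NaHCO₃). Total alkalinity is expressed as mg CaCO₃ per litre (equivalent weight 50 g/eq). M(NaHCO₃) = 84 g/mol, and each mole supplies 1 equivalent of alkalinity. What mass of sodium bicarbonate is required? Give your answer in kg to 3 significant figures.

Volume: 1660 m³ = 1,660,000 L.
Alkalinity to add: (114 − 61) = 53 mg/L as CaCO₃ × 1,660,000 L = 87,980 g as CaCO₃.
Equivalents: 87,980 g ÷ 50 g/eq = 1760 eq.
NaHCO₃ supplies 1 eq per mole → 1760 mol.
Mass: 1760 mol × 84 g/mol = 147,800 g.

148 kg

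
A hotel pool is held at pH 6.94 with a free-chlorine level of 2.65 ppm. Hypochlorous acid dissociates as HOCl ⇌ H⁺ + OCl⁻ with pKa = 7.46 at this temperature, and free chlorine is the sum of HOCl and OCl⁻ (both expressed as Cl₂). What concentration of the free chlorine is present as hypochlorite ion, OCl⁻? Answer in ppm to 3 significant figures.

0.615 ppm

[OCl⁻]/[HOCl] = 10^(pH − pKa) = 10^(6.94 − 7.46) = 10^-0.52 = 0.302.
Fraction as HOCl = 1 / (1 + 0.302) = 0.7681.
OCl⁻ = (1 − 0.7681) × 2.65 ppm = 0.6147 ppm.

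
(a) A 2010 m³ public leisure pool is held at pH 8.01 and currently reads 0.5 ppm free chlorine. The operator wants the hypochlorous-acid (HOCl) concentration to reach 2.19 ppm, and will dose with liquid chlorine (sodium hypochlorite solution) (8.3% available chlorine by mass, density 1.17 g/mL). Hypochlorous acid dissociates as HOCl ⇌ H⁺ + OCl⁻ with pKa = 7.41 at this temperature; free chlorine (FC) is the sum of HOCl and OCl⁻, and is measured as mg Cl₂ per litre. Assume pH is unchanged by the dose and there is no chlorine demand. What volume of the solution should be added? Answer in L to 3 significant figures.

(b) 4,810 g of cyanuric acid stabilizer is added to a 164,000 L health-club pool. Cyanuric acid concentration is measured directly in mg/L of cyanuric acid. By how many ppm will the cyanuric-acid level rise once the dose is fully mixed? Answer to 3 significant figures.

(a) Volume: 2010 m³ = 2,010,000 L.
(a) [OCl⁻]/[HOCl] = 10^(pH − pKa) = 10^(8.01 − 7.41) = 3.981; fraction as HOCl = 1/(1 + 3.981) = 0.2008.
(a) Free chlorine required for 2.19 ppm HOCl: 2.19 / 0.2008 = 10.91 ppm.
(a) FC to add: 10.91 − 0.5 = 10.41 mg/L as Cl₂.
(a) Cl₂ equivalent: 10.41 mg/L × 2,010,000 L = 20,920 g.
(a) Product at 8.3% available Cl: 20,920 / 0.083 = 252,100 g.
(a) Volume: 252,100 g ÷ 1.17 g/mL = 215,400 mL.

(b) Rise: 4,810 g / 164,000 L × 1000 = 29.33 mg/L.

(a) 215 L; (b) 29.3 ppm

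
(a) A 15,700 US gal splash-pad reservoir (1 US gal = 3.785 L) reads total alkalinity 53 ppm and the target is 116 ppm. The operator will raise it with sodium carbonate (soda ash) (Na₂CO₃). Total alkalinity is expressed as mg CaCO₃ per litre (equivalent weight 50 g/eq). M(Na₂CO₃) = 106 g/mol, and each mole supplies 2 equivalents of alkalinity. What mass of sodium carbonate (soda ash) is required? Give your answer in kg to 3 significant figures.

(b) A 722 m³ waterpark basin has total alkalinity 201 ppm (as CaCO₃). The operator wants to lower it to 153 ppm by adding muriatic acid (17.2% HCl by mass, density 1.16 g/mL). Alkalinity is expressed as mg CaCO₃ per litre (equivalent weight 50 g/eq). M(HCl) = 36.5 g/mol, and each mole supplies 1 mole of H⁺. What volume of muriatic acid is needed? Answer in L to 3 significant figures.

(a) 3.97 kg; (b) 127 L

(a) Volume: 15,700 US gal × 3.785 L/gal = 59,424 L.
(a) Alkalinity to add: (116 − 53) = 63 mg/L as CaCO₃ × 59,424 L = 3744 g as CaCO₃.
(a) Equivalents: 3744 g ÷ 50 g/eq = 74.87 eq.
(a) Each mole of Na₂CO₃ supplies 2 eq, so 74.87 / 2 = 37.44 mol.
(a) Mass: 37.44 mol × 106 g/mol = 3968 g.

(b) Volume: 722 m³ = 722,000 L.
(b) Alkalinity to neutralize: (201 − 153) = 48 mg/L as CaCO₃ × 722,000 L = 34,660 g as CaCO₃.
(b) Equivalents of H⁺ required: 34,660 ÷ 50 g/eq = 693.1 eq = 693.1 mol HCl.
(b) Mass of HCl: 693.1 × 36.5 = 25,300 g.
(b) Mass of 17.2% solution: 25,300 / 0.172 = 147,100 g.
(b) Volume: 147,100 g ÷ 1.16 g/mL = 126,800 mL.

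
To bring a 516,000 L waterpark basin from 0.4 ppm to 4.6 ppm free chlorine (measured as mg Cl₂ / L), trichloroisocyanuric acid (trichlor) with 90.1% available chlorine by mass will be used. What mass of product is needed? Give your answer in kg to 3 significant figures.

2.41 kg

Chlorine deficit: 4.6 − 0.4 = 4.2 ppm = 4.2 mg/L as Cl₂.
Cl₂ equivalent needed: 4.2 mg/L × 516,000 L = 2,167,000 mg = 2167 g.
Product at 90.1% available chlorine: 2167 / 0.901 = 2405 g.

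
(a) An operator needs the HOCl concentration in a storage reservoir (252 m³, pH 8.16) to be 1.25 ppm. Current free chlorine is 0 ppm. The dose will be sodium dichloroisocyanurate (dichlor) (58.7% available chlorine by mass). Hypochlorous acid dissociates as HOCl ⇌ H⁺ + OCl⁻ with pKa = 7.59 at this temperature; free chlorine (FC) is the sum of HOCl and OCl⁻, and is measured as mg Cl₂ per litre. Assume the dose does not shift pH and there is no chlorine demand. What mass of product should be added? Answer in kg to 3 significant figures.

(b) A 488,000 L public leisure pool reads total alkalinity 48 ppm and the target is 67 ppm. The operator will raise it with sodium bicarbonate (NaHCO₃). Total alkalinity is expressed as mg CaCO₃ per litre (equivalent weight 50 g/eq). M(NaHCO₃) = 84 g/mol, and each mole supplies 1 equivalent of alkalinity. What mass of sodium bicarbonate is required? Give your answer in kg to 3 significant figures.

(a) Volume: 252 m³ = 252,000 L.
(a) [OCl⁻]/[HOCl] = 10^(pH − pKa) = 10^(8.16 − 7.59) = 3.715; fraction as HOCl = 1/(1 + 3.715) = 0.2121.
(a) Free chlorine required for 1.25 ppm HOCl: 1.25 / 0.2121 = 5.894 ppm.
(a) FC to add: 5.894 − 0 = 5.894 mg/L as Cl₂.
(a) Cl₂ equivalent: 5.894 mg/L × 252,000 L = 1485 g.
(a) Product at 58.7% available Cl: 1485 / 0.587 = 2530 g.

(b) Alkalinity to add: (67 − 48) = 19 mg/L as CaCO₃ × 488,000 L = 9272 g as CaCO₃.
(b) Equivalents: 9272 g ÷ 50 g/eq = 185.4 eq.
(b) NaHCO₃ supplies 1 eq per mole → 185.4 mol.
(b) Mass: 185.4 mol × 84 g/mol = 15,580 g.

(a) 2.53 kg; (b) 15.6 kg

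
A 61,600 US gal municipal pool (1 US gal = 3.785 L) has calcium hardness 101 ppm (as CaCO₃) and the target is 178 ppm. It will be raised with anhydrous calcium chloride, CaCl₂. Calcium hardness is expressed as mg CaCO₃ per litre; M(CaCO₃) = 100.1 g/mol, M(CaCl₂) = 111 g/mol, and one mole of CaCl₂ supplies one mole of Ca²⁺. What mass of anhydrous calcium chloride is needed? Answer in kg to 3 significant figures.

Volume: 61,600 US gal × 3.785 L/gal = 233,156 L.
Hardness to add: (178 − 101) = 77 mg/L as CaCO₃ × 233,156 L = 17,950 g as CaCO₃.
Moles of Ca²⁺ (1 mol Ca²⁺ ≡ 1 mol CaCO₃): 17,950 / 100.1 g/mol = 179.4 mol.
Mass of CaCl₂: 179.4 × 111 = 19,910 g.

19.9 kg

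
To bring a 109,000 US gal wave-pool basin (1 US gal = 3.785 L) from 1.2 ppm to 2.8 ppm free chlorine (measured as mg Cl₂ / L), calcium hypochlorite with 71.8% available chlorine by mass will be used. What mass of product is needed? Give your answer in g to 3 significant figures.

919 g

Volume: 109,000 US gal × 3.785 L/gal = 412,565 L.
Chlorine deficit: 2.8 − 1.2 = 1.6 ppm = 1.6 mg/L as Cl₂.
Cl₂ equivalent needed: 1.6 mg/L × 412,565 L = 660,100 mg = 660.1 g.
Product at 71.8% available chlorine: 660.1 / 0.718 = 919.4 g.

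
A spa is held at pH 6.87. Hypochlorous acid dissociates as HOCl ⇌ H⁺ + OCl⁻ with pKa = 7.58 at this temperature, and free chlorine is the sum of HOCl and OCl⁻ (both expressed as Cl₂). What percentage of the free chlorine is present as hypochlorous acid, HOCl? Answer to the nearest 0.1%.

[OCl⁻]/[HOCl] = 10^(pH − pKa) = 10^(6.87 − 7.58) = 10^-0.71 = 0.195.
Fraction as HOCl = 1 / (1 + 0.195) = 0.8368.

83.7%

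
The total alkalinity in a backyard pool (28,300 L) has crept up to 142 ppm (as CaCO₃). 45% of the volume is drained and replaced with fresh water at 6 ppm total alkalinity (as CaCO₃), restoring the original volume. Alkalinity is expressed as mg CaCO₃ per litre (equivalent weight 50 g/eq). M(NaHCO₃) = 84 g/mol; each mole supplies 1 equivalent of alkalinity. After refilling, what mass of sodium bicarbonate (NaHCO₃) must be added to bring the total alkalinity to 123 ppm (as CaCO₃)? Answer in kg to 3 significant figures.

2.01 kg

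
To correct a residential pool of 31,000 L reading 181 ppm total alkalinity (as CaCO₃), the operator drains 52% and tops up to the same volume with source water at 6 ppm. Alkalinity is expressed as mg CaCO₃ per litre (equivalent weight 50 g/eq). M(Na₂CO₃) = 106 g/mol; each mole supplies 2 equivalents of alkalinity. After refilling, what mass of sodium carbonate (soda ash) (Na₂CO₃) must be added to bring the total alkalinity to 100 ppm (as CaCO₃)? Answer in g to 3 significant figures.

329 g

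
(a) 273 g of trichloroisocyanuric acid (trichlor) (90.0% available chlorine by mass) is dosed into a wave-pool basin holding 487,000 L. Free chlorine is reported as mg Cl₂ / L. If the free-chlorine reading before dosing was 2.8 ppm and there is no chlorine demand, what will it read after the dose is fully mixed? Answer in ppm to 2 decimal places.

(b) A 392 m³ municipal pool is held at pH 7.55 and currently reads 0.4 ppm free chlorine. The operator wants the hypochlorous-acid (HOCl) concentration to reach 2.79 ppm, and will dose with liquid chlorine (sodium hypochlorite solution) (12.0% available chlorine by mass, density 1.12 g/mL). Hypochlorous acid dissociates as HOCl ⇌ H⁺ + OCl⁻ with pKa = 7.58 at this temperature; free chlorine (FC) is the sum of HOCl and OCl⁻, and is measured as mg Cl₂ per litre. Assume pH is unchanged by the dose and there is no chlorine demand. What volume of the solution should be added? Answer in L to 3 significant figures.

(a) Available chlorine delivered: 273 g × 0.9 = 245.7 g as Cl₂.
(a) Concentration rise: 245.7 g / 487,000 L = 0.5045 mg/L = 0.50 ppm.
(a) Final FC: 2.8 + 0.50 = 3.30 ppm.

(b) Volume: 392 m³ = 392,000 L.
(b) [OCl⁻]/[HOCl] = 10^(pH − pKa) = 10^(7.55 − 7.58) = 0.9333; fraction as HOCl = 1/(1 + 0.9333) = 0.5173.
(b) Free chlorine required for 2.79 ppm HOCl: 2.79 / 0.5173 = 5.394 ppm.
(b) FC to add: 5.394 − 0.4 = 4.994 mg/L as Cl₂.
(b) Cl₂ equivalent: 4.994 mg/L × 392,000 L = 1958 g.
(b) Product at 12.0% available Cl: 1958 / 0.12 = 16,310 g.
(b) Volume: 16,310 g ÷ 1.12 g/mL = 14,570 mL.

(a) 3.30 ppm; (b) 14.6 L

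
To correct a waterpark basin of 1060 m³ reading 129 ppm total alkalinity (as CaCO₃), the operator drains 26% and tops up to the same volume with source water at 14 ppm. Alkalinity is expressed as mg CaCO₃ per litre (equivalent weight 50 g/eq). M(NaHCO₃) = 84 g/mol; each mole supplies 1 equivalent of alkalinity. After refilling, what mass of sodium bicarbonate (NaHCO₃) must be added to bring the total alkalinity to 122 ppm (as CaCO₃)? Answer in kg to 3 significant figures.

Volume: 1060 m³ = 1,060,000 L.
After draining 26% and refilling: 129 × 0.74 + 14 × 0.26 = 99.1 ppm.
Deficit to target: 122 − 99.1 = 22.9 mg/L.
As CaCO₃: 22.9 mg/L × 1,060,000 L = 24,270 g; ÷ 50 g/eq ÷ 1 = 485.5 mol NaHCO₃.
Mass: 485.5 × 84 = 40,780 g.

40.8 kg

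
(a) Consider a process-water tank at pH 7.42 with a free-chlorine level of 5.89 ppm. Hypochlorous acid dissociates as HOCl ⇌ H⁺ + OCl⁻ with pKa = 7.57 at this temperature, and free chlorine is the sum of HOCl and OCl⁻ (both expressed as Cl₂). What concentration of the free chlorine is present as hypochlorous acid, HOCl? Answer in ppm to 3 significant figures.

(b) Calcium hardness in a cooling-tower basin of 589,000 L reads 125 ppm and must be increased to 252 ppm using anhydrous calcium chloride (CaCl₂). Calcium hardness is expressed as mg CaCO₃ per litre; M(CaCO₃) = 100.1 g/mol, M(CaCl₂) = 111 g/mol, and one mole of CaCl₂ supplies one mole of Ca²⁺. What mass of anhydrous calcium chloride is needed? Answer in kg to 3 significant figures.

(a) 3.45 ppm; (b) 82.9 kg

(a) [OCl⁻]/[HOCl] = 10^(pH − pKa) = 10^(7.42 − 7.57) = 10^-0.15 = 0.7079.
(a) Fraction as HOCl = 1 / (1 + 0.7079) = 0.5855.
(a) HOCl = 0.5855 × 5.89 ppm = 3.449 ppm.

(b) Hardness to add: (252 − 125) = 127 mg/L as CaCO₃ × 589,000 L = 74,800 g as CaCO₃.
(b) Moles of Ca²⁺ (1 mol Ca²⁺ ≡ 1 mol CaCO₃): 74,800 / 100.1 g/mol = 747.3 mol.
(b) Mass of CaCl₂: 747.3 × 111 = 82,950 g.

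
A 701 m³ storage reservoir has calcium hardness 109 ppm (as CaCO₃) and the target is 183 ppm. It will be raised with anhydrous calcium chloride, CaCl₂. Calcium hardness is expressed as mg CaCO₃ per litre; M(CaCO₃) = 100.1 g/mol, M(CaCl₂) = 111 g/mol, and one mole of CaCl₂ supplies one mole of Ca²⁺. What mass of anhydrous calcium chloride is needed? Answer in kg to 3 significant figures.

Volume: 701 m³ = 701,000 L.
Hardness to add: (183 − 109) = 74 mg/L as CaCO₃ × 701,000 L = 51,870 g as CaCO₃.
Moles of Ca²⁺ (1 mol Ca²⁺ ≡ 1 mol CaCO₃): 51,870 / 100.1 g/mol = 518.2 mol.
Mass of CaCl₂: 518.2 × 111 = 57,520 g.

57.5 kg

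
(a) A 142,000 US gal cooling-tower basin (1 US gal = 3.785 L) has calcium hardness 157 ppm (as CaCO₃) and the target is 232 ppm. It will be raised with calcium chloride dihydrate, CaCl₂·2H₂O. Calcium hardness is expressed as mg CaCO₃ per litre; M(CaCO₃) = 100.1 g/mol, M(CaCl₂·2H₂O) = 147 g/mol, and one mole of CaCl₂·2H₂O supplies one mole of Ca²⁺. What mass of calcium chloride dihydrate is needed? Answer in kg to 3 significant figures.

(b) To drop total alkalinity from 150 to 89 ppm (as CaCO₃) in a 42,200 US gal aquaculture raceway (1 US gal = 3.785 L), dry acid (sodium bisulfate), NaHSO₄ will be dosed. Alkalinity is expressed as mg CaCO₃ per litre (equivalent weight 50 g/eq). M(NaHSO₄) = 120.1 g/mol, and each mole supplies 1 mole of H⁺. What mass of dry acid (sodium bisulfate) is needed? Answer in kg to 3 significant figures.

(a) Volume: 142,000 US gal × 3.785 L/gal = 537,470 L.
(a) Hardness to add: (232 − 157) = 75 mg/L as CaCO₃ × 537,470 L = 40,310 g as CaCO₃.
(a) Moles of Ca²⁺ (1 mol Ca²⁺ ≡ 1 mol CaCO₃): 40,310 / 100.1 g/mol = 402.7 mol.
(a) Mass of CaCl₂·2H₂O: 402.7 × 147 = 59,200 g.

(b) Volume: 42,200 US gal × 3.785 L/gal = 159,727 L.
(b) Alkalinity to neutralize: (150 − 89) = 61 mg/L as CaCO₃ × 159,727 L = 9743 g as CaCO₃.
(b) Equivalents of H⁺ required: 9743 ÷ 50 g/eq = 194.9 eq = 194.9 mol NaHSO₄.
(b) Mass of NaHSO₄: 194.9 × 120.1 = 23,400 g.

(a) 59.2 kg; (b) 23.4 kg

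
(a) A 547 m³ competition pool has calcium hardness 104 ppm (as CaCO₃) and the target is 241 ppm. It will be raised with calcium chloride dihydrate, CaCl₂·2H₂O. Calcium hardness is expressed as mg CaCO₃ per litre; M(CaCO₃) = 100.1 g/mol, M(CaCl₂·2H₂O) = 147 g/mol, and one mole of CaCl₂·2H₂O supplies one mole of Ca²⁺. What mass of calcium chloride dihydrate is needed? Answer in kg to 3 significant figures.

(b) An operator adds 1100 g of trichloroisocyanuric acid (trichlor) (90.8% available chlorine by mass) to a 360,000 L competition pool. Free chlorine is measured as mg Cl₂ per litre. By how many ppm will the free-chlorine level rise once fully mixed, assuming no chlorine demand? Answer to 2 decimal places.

(a) 110 kg; (b) 2.77 ppm

(a) Volume: 547 m³ = 547,000 L.
(a) Hardness to add: (241 − 104) = 137 mg/L as CaCO₃ × 547,000 L = 74,940 g as CaCO₃.
(a) Moles of Ca²⁺ (1 mol Ca²⁺ ≡ 1 mol CaCO₃): 74,940 / 100.1 g/mol = 748.6 mol.
(a) Mass of CaCl₂·2H₂O: 748.6 × 147 = 110,100 g.

(b) Available chlorine delivered: 1100 g × 0.908 = 998.8 g as Cl₂.
(b) Concentration rise: 998.8 g / 360,000 L = 2.774 mg/L = 2.77 ppm.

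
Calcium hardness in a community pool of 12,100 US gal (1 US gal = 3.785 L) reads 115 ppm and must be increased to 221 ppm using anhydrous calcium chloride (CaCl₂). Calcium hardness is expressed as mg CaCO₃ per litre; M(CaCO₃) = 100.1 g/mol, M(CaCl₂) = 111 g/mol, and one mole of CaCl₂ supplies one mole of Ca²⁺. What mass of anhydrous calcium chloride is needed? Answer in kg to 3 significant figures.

5.38 kg

Volume: 12,100 US gal × 3.785 L/gal = 45,798 L.
Hardness to add: (221 − 115) = 106 mg/L as CaCO₃ × 45,798 L = 4855 g as CaCO₃.
Moles of Ca²⁺ (1 mol Ca²⁺ ≡ 1 mol CaCO₃): 4855 / 100.1 g/mol = 48.5 mol.
Mass of CaCl₂: 48.5 × 111 = 5383 g.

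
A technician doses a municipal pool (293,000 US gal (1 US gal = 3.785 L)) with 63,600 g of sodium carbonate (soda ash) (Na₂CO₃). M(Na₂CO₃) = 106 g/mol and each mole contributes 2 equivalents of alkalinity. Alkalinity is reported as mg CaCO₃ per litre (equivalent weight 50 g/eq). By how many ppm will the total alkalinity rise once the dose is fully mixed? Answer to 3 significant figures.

54.1 ppm

Volume: 293,000 US gal × 3.785 L/gal = 1,109,005 L.
Moles of Na₂CO₃: 63,600 g ÷ 106 g/mol = 600 mol → 1200 eq of alkalinity.
As CaCO₃: 1200 eq × 50 g/eq = 60,000 g.
Rise: 60,000 g / 1,109,005 L × 1000 = 54.1 mg/L.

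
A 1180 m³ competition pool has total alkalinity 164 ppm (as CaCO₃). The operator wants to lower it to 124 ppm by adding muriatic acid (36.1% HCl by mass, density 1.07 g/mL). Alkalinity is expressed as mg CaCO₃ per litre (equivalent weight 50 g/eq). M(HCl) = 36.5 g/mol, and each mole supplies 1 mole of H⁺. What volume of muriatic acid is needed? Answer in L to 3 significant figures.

89.2 L

Volume: 1180 m³ = 1,180,000 L.
Alkalinity to neutralize: (164 − 124) = 40 mg/L as CaCO₃ × 1,180,000 L = 47,200 g as CaCO₃.
Equivalents of H⁺ required: 47,200 ÷ 50 g/eq = 944 eq = 944 mol HCl.
Mass of HCl: 944 × 36.5 = 34,460 g.
Mass of 36.1% solution: 34,460 / 0.361 = 95,450 g.
Volume: 95,450 g ÷ 1.07 g/mL = 89,200 mL.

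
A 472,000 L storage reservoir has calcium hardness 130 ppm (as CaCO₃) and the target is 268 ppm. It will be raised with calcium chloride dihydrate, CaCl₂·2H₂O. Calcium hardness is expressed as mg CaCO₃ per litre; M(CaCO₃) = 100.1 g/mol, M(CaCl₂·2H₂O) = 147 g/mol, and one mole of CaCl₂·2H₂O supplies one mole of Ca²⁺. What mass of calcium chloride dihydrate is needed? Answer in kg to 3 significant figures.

Hardness to add: (268 − 130) = 138 mg/L as CaCO₃ × 472,000 L = 65,140 g as CaCO₃.
Moles of Ca²⁺ (1 mol Ca²⁺ ≡ 1 mol CaCO₃): 65,140 / 100.1 g/mol = 650.7 mol.
Mass of CaCl₂·2H₂O: 650.7 × 147 = 95,650 g.

95.7 kg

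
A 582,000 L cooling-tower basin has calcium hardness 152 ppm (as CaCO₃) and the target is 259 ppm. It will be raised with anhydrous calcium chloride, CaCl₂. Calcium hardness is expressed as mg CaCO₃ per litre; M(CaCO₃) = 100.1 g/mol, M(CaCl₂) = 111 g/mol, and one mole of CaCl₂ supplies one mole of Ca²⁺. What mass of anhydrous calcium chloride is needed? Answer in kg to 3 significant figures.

Hardness to add: (259 − 152) = 107 mg/L as CaCO₃ × 582,000 L = 62,270 g as CaCO₃.
Moles of Ca²⁺ (1 mol Ca²⁺ ≡ 1 mol CaCO₃): 62,270 / 100.1 g/mol = 622.1 mol.
Mass of CaCl₂: 622.1 × 111 = 69,060 g.

69.1 kg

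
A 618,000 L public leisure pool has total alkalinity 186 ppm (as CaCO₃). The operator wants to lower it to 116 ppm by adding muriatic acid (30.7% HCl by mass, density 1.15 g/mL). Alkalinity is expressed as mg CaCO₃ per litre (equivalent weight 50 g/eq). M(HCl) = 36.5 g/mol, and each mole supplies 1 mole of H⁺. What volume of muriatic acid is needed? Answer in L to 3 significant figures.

89.4 L

Alkalinity to neutralize: (186 − 116) = 70 mg/L as CaCO₃ × 618,000 L = 43,260 g as CaCO₃.
Equivalents of H⁺ required: 43,260 ÷ 50 g/eq = 865.2 eq = 865.2 mol HCl.
Mass of HCl: 865.2 × 36.5 = 31,580 g.
Mass of 30.7% solution: 31,580 / 0.307 = 102,900 g.
Volume: 102,900 g ÷ 1.15 g/mL = 89,450 mL.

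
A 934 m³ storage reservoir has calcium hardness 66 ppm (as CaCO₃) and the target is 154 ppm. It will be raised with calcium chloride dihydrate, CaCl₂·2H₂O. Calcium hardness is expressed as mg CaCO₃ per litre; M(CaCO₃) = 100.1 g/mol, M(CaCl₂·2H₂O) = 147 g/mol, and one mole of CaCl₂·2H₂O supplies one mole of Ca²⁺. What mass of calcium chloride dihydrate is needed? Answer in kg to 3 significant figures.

121 kg

Volume: 934 m³ = 934,000 L.
Hardness to add: (154 − 66) = 88 mg/L as CaCO₃ × 934,000 L = 82,190 g as CaCO₃.
Moles of Ca²⁺ (1 mol Ca²⁺ ≡ 1 mol CaCO₃): 82,190 / 100.1 g/mol = 821.1 mol.
Mass of CaCl₂·2H₂O: 821.1 × 147 = 120,700 g.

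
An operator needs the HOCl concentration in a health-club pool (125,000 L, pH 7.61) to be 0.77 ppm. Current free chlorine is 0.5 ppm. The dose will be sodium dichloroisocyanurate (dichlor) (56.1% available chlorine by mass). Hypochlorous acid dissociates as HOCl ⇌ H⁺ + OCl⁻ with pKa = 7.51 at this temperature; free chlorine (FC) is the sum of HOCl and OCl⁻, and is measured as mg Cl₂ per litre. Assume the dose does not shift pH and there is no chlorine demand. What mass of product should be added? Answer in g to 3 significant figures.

276 g

[OCl⁻]/[HOCl] = 10^(pH − pKa) = 10^(7.61 − 7.51) = 1.259; fraction as HOCl = 1/(1 + 1.259) = 0.4427.
Free chlorine required for 0.77 ppm HOCl: 0.77 / 0.4427 = 1.739 ppm.
FC to add: 1.739 − 0.5 = 1.239 mg/L as Cl₂.
Cl₂ equivalent: 1.239 mg/L × 125,000 L = 154.9 g.
Product at 56.1% available Cl: 154.9 / 0.561 = 276.2 g.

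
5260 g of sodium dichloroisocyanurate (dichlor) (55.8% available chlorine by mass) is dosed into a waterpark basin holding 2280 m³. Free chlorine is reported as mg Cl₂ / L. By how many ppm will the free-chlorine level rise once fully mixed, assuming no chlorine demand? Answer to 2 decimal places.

Volume: 2280 m³ = 2,280,000 L.
Available chlorine delivered: 5260 g × 0.558 = 2935 g as Cl₂.
Concentration rise: 2935 g / 2,280,000 L = 1.287 mg/L = 1.29 ppm.

1.29 ppm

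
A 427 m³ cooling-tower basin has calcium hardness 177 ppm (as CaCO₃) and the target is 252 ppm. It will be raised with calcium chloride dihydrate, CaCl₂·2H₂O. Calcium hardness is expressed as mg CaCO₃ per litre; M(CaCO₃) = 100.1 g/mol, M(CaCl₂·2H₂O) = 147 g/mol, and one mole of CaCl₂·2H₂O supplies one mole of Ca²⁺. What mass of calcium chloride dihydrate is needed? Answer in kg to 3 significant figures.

47.0 kg

Volume: 427 m³ = 427,000 L.
Hardness to add: (252 − 177) = 75 mg/L as CaCO₃ × 427,000 L = 32,020 g as CaCO₃.
Moles of Ca²⁺ (1 mol Ca²⁺ ≡ 1 mol CaCO₃): 32,020 / 100.1 g/mol = 319.9 mol.
Mass of CaCl₂·2H₂O: 319.9 × 147 = 47,030 g.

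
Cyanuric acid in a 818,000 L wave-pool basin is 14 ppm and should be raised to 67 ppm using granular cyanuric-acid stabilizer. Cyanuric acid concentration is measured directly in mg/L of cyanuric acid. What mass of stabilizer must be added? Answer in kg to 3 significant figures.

CYA to add: (67 − 14) = 53 mg/L × 818,000 L = 43,350 g cyanuric acid.

43.4 kg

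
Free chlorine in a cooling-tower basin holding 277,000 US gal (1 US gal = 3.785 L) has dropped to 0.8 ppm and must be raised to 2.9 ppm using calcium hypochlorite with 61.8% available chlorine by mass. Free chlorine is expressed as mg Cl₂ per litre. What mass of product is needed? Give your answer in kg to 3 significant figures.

3.56 kg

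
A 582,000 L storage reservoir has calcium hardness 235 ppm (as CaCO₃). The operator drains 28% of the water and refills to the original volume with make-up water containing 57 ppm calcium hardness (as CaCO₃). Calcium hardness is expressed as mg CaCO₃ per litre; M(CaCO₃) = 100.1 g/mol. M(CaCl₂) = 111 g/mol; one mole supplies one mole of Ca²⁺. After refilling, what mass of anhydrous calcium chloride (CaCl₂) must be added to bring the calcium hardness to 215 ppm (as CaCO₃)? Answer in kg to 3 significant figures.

After draining 28% and refilling: 235 × 0.72 + 57 × 0.28 = 185.16 ppm.
Deficit to target: 215 − 185.16 = 29.84 mg/L.
As CaCO₃: 29.84 mg/L × 582,000 L = 17,370 g; ÷ 100.1 = 173.5 mol Ca²⁺.
Mass: 173.5 × 111 = 19,260 g.

19.3 kg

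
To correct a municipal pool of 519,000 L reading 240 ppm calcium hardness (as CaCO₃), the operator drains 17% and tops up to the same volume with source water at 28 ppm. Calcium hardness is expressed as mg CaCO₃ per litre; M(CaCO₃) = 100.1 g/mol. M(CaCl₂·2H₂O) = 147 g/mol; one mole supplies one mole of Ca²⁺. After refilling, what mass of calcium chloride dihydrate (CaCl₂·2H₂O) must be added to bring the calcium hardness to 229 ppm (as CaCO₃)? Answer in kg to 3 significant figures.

19.1 kg

After draining 17% and refilling: 240 × 0.83 + 28 × 0.17 = 203.96 ppm.
Deficit to target: 229 − 203.96 = 25.04 mg/L.
As CaCO₃: 25.04 mg/L × 519,000 L = 13,000 g; ÷ 100.1 = 129.8 mol Ca²⁺.
Mass: 129.8 × 147 = 19,080 g.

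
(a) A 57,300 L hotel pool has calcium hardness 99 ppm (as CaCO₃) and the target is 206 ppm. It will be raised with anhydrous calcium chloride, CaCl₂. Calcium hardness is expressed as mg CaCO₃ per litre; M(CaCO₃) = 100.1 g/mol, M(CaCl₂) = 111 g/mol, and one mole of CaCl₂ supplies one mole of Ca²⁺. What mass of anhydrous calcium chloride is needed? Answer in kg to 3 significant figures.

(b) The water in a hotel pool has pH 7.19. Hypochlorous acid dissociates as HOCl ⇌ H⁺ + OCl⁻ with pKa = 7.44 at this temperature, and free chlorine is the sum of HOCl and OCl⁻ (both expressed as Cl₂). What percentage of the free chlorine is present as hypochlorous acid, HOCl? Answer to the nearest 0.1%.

(a) Hardness to add: (206 − 99) = 107 mg/L as CaCO₃ × 57,300 L = 6131 g as CaCO₃.
(a) Moles of Ca²⁺ (1 mol Ca²⁺ ≡ 1 mol CaCO₃): 6131 / 100.1 g/mol = 61.25 mol.
(a) Mass of CaCl₂: 61.25 × 111 = 6799 g.

(b) [OCl⁻]/[HOCl] = 10^(pH − pKa) = 10^(7.19 − 7.44) = 10^-0.25 = 0.5623.
(b) Fraction as HOCl = 1 / (1 + 0.5623) = 0.6401.

(a) 6.80 kg; (b) 64.0%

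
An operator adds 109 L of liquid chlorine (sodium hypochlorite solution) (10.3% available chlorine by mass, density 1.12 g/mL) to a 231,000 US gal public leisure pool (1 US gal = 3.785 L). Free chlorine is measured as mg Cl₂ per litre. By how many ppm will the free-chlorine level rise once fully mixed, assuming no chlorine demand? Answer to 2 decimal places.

14.38 ppm

Volume: 231,000 US gal × 3.785 L/gal = 874,335 L.
Mass of solution: 109 L × 1000 mL/L × 1.12 g/mL = 122,100 g.
Available chlorine delivered: 122,100 g × 0.103 = 12,570 g as Cl₂.
Concentration rise: 12,570 g / 874,335 L = 14.38 mg/L = 14.38 ppm.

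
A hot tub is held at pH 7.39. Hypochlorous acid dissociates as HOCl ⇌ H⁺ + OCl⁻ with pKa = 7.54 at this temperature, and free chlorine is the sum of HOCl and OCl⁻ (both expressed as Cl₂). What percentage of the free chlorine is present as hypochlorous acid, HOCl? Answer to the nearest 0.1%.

58.5%

[OCl⁻]/[HOCl] = 10^(pH − pKa) = 10^(7.39 − 7.54) = 10^-0.15 = 0.7079.
Fraction as HOCl = 1 / (1 + 0.7079) = 0.5855.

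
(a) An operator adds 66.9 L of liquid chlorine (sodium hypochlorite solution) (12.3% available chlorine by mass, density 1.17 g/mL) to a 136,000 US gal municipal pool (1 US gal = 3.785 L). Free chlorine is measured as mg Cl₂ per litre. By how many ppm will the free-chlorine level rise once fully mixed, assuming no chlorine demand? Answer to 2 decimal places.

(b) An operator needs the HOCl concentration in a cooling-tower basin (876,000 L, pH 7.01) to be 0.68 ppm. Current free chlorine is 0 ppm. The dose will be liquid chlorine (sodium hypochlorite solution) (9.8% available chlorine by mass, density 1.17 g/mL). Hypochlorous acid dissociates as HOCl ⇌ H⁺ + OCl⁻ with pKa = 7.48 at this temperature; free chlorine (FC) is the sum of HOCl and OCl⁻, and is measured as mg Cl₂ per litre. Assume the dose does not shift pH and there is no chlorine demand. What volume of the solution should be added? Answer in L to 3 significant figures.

(a) 18.70 ppm; (b) 6.96 L

(a) Volume: 136,000 US gal × 3.785 L/gal = 514,760 L.
(a) Mass of solution: 66.9 L × 1000 mL/L × 1.17 g/mL = 78,270 g.
(a) Available chlorine delivered: 78,270 g × 0.123 = 9628 g as Cl₂.
(a) Concentration rise: 9628 g / 514,760 L = 18.7 mg/L = 18.70 ppm.

(b) [OCl⁻]/[HOCl] = 10^(pH − pKa) = 10^(7.01 − 7.48) = 0.3388; fraction as HOCl = 1/(1 + 0.3388) = 0.7469.
(b) Free chlorine required for 0.68 ppm HOCl: 0.68 / 0.7469 = 0.9104 ppm.
(b) FC to add: 0.9104 − 0 = 0.9104 mg/L as Cl₂.
(b) Cl₂ equivalent: 0.9104 mg/L × 876,000 L = 797.5 g.
(b) Product at 9.8% available Cl: 797.5 / 0.098 = 8138 g.
(b) Volume: 8138 g ÷ 1.17 g/mL = 6956 mL.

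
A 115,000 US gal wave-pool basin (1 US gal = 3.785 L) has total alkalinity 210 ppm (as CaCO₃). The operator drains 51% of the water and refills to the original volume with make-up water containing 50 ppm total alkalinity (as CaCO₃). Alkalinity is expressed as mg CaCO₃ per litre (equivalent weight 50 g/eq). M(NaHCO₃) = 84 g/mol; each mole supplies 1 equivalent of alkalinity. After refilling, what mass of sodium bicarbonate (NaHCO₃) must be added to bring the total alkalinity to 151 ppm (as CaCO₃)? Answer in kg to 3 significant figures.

Volume: 115,000 US gal × 3.785 L/gal = 435,275 L.
After draining 51% and refilling: 210 × 0.49 + 50 × 0.51 = 128.4 ppm.
Deficit to target: 151 − 128.4 = 22.6 mg/L.
As CaCO₃: 22.6 mg/L × 435,275 L = 9837 g; ÷ 50 g/eq ÷ 1 = 196.7 mol NaHCO₃.
Mass: 196.7 × 84 = 16,530 g.

16.5 kg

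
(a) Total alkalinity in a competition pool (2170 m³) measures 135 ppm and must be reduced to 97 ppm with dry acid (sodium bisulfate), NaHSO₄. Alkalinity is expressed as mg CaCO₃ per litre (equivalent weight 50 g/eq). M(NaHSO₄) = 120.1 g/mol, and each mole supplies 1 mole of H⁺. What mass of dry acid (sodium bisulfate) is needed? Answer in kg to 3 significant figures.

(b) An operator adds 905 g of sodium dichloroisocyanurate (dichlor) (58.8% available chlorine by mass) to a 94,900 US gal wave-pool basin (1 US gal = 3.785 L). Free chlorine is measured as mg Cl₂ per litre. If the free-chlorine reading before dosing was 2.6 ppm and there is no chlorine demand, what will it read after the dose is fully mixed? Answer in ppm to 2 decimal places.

(a) Volume: 2170 m³ = 2,170,000 L.
(a) Alkalinity to neutralize: (135 − 97) = 38 mg/L as CaCO₃ × 2,170,000 L = 82,460 g as CaCO₃.
(a) Equivalents of H⁺ required: 82,460 ÷ 50 g/eq = 1649 eq = 1649 mol NaHSO₄.
(a) Mass of NaHSO₄: 1649 × 120.1 = 198,100 g.

(b) Volume: 94,900 US gal × 3.785 L/gal = 359,196 L.
(b) Available chlorine delivered: 905 g × 0.588 = 532.1 g as Cl₂.
(b) Concentration rise: 532.1 g / 359,196 L = 1.481 mg/L = 1.48 ppm.
(b) Final FC: 2.6 + 1.48 = 4.08 ppm.

(a) 198 kg; (b) 4.08 ppm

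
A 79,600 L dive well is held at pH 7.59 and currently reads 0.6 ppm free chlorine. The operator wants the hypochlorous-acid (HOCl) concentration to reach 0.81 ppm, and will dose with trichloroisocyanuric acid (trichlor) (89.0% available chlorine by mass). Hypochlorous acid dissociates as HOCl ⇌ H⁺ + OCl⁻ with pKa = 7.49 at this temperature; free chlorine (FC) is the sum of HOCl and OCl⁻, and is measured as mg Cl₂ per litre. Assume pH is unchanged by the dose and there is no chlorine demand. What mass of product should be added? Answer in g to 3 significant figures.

110 g

[OCl⁻]/[HOCl] = 10^(pH − pKa) = 10^(7.59 − 7.49) = 1.259; fraction as HOCl = 1/(1 + 1.259) = 0.4427.
Free chlorine required for 0.81 ppm HOCl: 0.81 / 0.4427 = 1.83 ppm.
FC to add: 1.83 − 0.6 = 1.23 mg/L as Cl₂.
Cl₂ equivalent: 1.23 mg/L × 79,600 L = 97.89 g.
Product at 89.0% available Cl: 97.89 / 0.89 = 110 g.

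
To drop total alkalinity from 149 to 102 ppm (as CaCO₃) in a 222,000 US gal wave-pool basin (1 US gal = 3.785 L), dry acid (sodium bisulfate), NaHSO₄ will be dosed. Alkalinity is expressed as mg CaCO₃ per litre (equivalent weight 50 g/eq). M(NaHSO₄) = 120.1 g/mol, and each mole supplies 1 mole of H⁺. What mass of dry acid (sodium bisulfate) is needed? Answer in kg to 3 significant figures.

94.9 kg

Volume: 222,000 US gal × 3.785 L/gal = 840,270 L.
Alkalinity to neutralize: (149 − 102) = 47 mg/L as CaCO₃ × 840,270 L = 39,490 g as CaCO₃.
Equivalents of H⁺ required: 39,490 ÷ 50 g/eq = 789.9 eq = 789.9 mol NaHSO₄.
Mass of NaHSO₄: 789.9 × 120.1 = 94,860 g.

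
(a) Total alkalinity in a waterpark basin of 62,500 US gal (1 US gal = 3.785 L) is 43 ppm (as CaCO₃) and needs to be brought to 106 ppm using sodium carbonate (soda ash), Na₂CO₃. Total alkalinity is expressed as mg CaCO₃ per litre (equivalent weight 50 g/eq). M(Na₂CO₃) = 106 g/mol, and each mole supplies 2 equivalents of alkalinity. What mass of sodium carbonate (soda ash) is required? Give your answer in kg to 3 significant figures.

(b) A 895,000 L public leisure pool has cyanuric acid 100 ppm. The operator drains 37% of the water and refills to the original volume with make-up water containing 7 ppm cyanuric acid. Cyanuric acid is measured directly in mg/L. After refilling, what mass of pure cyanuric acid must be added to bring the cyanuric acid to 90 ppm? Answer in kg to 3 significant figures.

(a) Volume: 62,500 US gal × 3.785 L/gal = 236,562 L.
(a) Alkalinity to add: (106 − 43) = 63 mg/L as CaCO₃ × 236,562 L = 14,900 g as CaCO₃.
(a) Equivalents: 14,900 g ÷ 50 g/eq = 298.1 eq.
(a) Each mole of Na₂CO₃ supplies 2 eq, so 298.1 / 2 = 149 mol.
(a) Mass: 149 mol × 106 g/mol = 15,800 g.

(b) After draining 37% and refilling: 100 × 0.63 + 7 × 0.37 = 65.59 ppm.
(b) Deficit to target: 90 − 65.59 = 24.41 mg/L.
(b) Mass: 24.41 mg/L × 895,000 L = 21,850 g cyanuric acid.

(a) 15.8 kg; (b) 21.8 kg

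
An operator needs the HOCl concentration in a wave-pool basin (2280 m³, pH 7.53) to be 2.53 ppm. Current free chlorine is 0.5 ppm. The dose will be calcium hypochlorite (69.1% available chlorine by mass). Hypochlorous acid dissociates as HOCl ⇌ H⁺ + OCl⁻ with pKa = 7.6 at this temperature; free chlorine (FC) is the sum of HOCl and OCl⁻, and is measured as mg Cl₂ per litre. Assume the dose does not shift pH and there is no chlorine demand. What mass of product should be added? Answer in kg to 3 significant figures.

Volume: 2280 m³ = 2,280,000 L.
[OCl⁻]/[HOCl] = 10^(pH − pKa) = 10^(7.53 − 7.6) = 0.8511; fraction as HOCl = 1/(1 + 0.8511) = 0.5402.
Free chlorine required for 2.53 ppm HOCl: 2.53 / 0.5402 = 4.683 ppm.
FC to add: 4.683 − 0.5 = 4.183 mg/L as Cl₂.
Cl₂ equivalent: 4.183 mg/L × 2,280,000 L = 9538 g.
Product at 69.1% available Cl: 9538 / 0.691 = 13,800 g.

13.8 kg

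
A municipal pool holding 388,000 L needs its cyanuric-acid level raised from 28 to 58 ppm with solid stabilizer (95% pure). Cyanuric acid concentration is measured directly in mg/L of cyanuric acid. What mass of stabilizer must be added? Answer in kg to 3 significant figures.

CYA to add: (58 − 28) = 30 mg/L × 388,000 L = 11,640 g cyanuric acid.
At 95% purity: 11,640 / 0.95 = 12,250 g product.

12.3 kg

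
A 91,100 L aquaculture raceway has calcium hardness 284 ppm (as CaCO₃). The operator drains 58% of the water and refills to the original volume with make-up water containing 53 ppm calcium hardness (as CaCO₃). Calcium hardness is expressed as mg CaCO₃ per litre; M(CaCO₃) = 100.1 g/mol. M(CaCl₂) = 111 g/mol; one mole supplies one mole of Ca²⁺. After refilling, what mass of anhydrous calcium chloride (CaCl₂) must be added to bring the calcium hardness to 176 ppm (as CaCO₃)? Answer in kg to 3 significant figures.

2.62 kg

After draining 58% and refilling: 284 × 0.42 + 53 × 0.58 = 150.02 ppm.
Deficit to target: 176 − 150.02 = 25.98 mg/L.
As CaCO₃: 25.98 mg/L × 91,100 L = 2367 g; ÷ 100.1 = 23.64 mol Ca²⁺.
Mass: 23.64 × 111 = 2624 g.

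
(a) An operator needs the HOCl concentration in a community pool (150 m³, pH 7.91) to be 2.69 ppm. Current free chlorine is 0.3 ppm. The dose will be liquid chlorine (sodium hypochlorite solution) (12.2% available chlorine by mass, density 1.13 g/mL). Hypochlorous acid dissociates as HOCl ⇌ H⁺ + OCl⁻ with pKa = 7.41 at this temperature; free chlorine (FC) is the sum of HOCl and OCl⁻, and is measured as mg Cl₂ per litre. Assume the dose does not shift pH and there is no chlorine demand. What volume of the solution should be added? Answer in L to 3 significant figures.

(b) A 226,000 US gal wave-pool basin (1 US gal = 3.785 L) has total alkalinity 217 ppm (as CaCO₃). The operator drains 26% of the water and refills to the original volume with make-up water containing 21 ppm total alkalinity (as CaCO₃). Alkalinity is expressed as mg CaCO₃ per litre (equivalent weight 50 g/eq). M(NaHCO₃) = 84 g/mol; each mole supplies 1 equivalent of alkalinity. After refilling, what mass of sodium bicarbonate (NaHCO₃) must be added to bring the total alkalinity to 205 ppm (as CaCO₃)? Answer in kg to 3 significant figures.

(a) Volume: 150 m³ = 150,000 L.
(a) [OCl⁻]/[HOCl] = 10^(pH − pKa) = 10^(7.91 − 7.41) = 3.162; fraction as HOCl = 1/(1 + 3.162) = 0.2403.
(a) Free chlorine required for 2.69 ppm HOCl: 2.69 / 0.2403 = 11.2 ppm.
(a) FC to add: 11.2 − 0.3 = 10.9 mg/L as Cl₂.
(a) Cl₂ equivalent: 10.9 mg/L × 150,000 L = 1634 g.
(a) Product at 12.2% available Cl: 1634 / 0.122 = 13,400 g.
(a) Volume: 13,400 g ÷ 1.13 g/mL = 11,860 mL.

(b) Volume: 226,000 US gal × 3.785 L/gal = 855,410 L.
(b) After draining 26% and refilling: 217 × 0.74 + 21 × 0.26 = 166.04 ppm.
(b) Deficit to target: 205 − 166.04 = 38.96 mg/L.
(b) As CaCO₃: 38.96 mg/L × 855,410 L = 33,330 g; ÷ 50 g/eq ÷ 1 = 666.5 mol NaHCO₃.
(b) Mass: 666.5 × 84 = 55,990 g.

(a) 11.9 L; (b) 56.0 kg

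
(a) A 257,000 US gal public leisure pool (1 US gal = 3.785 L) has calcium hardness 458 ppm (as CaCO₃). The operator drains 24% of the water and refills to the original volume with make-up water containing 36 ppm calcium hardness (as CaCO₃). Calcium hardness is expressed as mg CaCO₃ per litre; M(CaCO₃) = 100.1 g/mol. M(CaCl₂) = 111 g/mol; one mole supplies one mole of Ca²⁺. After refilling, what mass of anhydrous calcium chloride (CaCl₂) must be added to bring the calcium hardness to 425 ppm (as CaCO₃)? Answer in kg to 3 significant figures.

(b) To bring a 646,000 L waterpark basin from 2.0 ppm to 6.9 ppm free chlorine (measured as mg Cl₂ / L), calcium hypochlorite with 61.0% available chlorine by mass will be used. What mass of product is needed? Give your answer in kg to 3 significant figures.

(a) 73.7 kg; (b) 5.19 kg

(a) Volume: 257,000 US gal × 3.785 L/gal = 972,745 L.
(a) After draining 24% and refilling: 458 × 0.76 + 36 × 0.24 = 356.72 ppm.
(a) Deficit to target: 425 − 356.72 = 68.28 mg/L.
(a) As CaCO₃: 68.28 mg/L × 972,745 L = 66,420 g; ÷ 100.1 = 663.5 mol Ca²⁺.
(a) Mass: 663.5 × 111 = 73,650 g.

(b) Chlorine deficit: 6.9 − 2.0 = 4.9 ppm = 4.9 mg/L as Cl₂.
(b) Cl₂ equivalent needed: 4.9 mg/L × 646,000 L = 3,165,000 mg = 3165 g.
(b) Product at 61.0% available chlorine: 3165 / 0.61 = 5189 g.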